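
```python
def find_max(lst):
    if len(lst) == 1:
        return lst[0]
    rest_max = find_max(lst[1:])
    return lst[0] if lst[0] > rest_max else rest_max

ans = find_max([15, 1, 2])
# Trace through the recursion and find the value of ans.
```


find_max([15, 1, 2])
= compare 15 with find_max([1, 2])
= compare 1 with find_max([2])
Base: find_max([2]) = 2
compare 1 with 2: max = 2
compare 15 with 2: max = 15
= 15


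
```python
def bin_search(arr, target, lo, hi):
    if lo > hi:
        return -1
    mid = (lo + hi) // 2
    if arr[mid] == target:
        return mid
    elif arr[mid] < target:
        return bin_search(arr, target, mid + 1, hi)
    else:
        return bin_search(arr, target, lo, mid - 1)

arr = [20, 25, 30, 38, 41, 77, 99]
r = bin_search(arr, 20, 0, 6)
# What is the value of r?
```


bin_search(arr, 20, 0, 6)
lo=0, hi=6, mid=3, arr[mid]=38
38 > 20, search left half
lo=0, hi=2, mid=1, arr[mid]=25
25 > 20, search left half
lo=0, hi=0, mid=0, arr[mid]=20
arr[0] == 20, found at index 0
= 0


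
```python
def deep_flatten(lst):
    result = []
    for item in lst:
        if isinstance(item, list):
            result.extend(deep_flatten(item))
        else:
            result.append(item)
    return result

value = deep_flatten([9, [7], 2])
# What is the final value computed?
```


deep_flatten([9, [7], 2])
Processing each element:
  9 is not a list -> append 9
  [7] is a list -> deep_flatten recursively -> [7]
  2 is not a list -> append 2
= [9, 7, 2]


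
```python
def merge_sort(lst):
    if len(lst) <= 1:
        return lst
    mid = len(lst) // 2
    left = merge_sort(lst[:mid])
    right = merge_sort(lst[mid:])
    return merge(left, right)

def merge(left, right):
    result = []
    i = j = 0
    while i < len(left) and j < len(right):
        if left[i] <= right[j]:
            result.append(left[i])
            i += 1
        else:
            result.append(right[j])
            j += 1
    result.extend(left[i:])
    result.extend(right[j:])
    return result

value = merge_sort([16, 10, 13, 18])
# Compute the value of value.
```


merge_sort([16, 10, 13, 18])
Split into [16, 10] and [13, 18]
Left sorted: [10, 16]
Right sorted: [13, 18]
Merge [10, 16] and [13, 18]
= [10, 13, 16, 18]


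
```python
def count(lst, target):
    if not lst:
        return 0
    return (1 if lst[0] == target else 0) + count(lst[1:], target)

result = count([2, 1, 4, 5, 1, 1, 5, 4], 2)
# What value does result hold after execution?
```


count([2, 1, 4, 5, 1, 1, 5, 4], 2)
lst[0]=2 == 2: 1 + count([1, 4, 5, 1, 1, 5, 4], 2)
lst[0]=1 != 2: 0 + count([4, 5, 1, 1, 5, 4], 2)
lst[0]=4 != 2: 0 + count([5, 1, 1, 5, 4], 2)
lst[0]=5 != 2: 0 + count([1, 1, 5, 4], 2)
lst[0]=1 != 2: 0 + count([1, 5, 4], 2)
lst[0]=1 != 2: 0 + count([5, 4], 2)
lst[0]=5 != 2: 0 + count([4], 2)
lst[0]=4 != 2: 0 + count([], 2)
= 1


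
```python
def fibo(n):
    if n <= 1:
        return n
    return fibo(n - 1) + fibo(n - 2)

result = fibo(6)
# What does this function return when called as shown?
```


fibo(6)
= fibo(5) + fibo(4)
= (fibo(4) + fibo(3)) + fibo(4)
Computing bottom-up: fibo(0)=0, fibo(1)=1, fibo(2)=1, fibo(3)=2, fibo(4)=3, fibo(5)=5, fibo(6)=8
= 8


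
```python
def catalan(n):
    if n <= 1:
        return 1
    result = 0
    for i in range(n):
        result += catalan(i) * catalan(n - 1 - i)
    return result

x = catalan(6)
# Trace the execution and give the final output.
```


catalan(6)
= sum of catalan(i) * catalan(6-1-i) for i in 0..5
First compute sub-values bottom-up:
  catalan(0) = 1, catalan(1) = 1
  catalan(2) = 1*1 + 1*1 = 2
  catalan(3) = 1*2 + 1*1 + 2*1 = 5
  catalan(4) = 1*5 + 1*2 + 2*1 + 5*1 = 14
  catalan(5) = 1*14 + 1*5 + 2*2 + 5*1 + 14*1 = 42
Now catalan(6):
  catalan(0)*catalan(5) = 1*42 = 42
  catalan(1)*catalan(4) = 1*14 = 14
  catalan(2)*catalan(3) = 2*5 = 10
  catalan(3)*catalan(2) = 5*2 = 10
  catalan(4)*catalan(1) = 14*1 = 14
  catalan(5)*catalan(0) = 42*1 = 42
= 42 + 14 + 10 + 10 + 14 + 42
= 132


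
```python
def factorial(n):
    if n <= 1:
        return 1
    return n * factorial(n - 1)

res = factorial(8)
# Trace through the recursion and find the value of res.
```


factorial(8)
= 8 * factorial(7)
= 8 * 7 * factorial(6)
= 8 * 7 * 6 * factorial(5)
= 8 * 7 * 6 * 5 * factorial(4)
= 8 * 7 * 6 * 5 * 4 * factorial(3)
= 8 * 7 * 6 * 5 * 4 * 3 * factorial(2)
= 8 * 7 * 6 * 5 * 4 * 3 * 2 * factorial(1)
= 8 * 7 * 6 * 5 * 4 * 3 * 2 * 1
= 40320


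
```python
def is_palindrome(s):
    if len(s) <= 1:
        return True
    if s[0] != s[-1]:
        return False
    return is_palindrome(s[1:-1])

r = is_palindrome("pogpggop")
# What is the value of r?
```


is_palindrome("pogpggop")
"pogpggop": s[0]='p' == s[-1]='p' -> is_palindrome("ogpggo")
"ogpggo": s[0]='o' == s[-1]='o' -> is_palindrome("gpgg")
"gpgg": s[0]='g' == s[-1]='g' -> is_palindrome("pg")
"pg": s[0]='p' != s[-1]='g' -> False
= False


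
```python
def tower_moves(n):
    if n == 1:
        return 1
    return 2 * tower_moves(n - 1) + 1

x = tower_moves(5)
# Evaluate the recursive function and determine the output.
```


tower_moves(5)
= 2 * tower_moves(4) + 1
= 2 * (2 * tower_moves(3) + 1) + 1
= 2 * (2 * (2 * tower_moves(2) + 1) + 1) + 1
= 2 * (2 * (2 * (2 * tower_moves(1) + 1) + 1) + 1) + 1
Now compute bottom-up:
tower_moves(1) = 1
tower_moves(2) = 2 * 1 + 1 = 3
tower_moves(3) = 2 * 3 + 1 = 7
tower_moves(4) = 2 * 7 + 1 = 15
tower_moves(5) = 2 * 15 + 1 = 31
= 31


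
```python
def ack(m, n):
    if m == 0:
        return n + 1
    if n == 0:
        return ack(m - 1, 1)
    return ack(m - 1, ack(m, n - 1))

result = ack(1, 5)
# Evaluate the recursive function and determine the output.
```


ack(1, 5)
= ack(0, ack(1, 4))
First compute ack(1, 4) = 6
= ack(0, 6)
= 7


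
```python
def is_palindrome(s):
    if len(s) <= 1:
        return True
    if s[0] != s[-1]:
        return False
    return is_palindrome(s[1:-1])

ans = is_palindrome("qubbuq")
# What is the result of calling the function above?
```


is_palindrome("qubbuq")
"qubbuq": s[0]='q' == s[-1]='q' -> is_palindrome("ubbu")
"ubbu": s[0]='u' == s[-1]='u' -> is_palindrome("bb")
"bb": s[0]='b' == s[-1]='b' -> is_palindrome("")
"": len <= 1 -> True
= True


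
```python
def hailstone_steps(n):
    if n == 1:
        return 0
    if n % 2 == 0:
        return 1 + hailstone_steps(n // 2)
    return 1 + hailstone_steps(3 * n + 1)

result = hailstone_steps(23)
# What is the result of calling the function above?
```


hailstone_steps(23)
23 is odd -> 3*23+1 = 70 -> hailstone_steps(70)
70 is even -> hailstone_steps(35)
35 is odd -> 3*35+1 = 106 -> hailstone_steps(106)
106 is even -> hailstone_steps(53)
53 is odd -> 3*53+1 = 160 -> hailstone_steps(160)
160 is even -> hailstone_steps(80)
80 is even -> hailstone_steps(40)
40 is even -> hailstone_steps(20)
20 is even -> hailstone_steps(10)
10 is even -> hailstone_steps(5)
5 is odd -> 3*5+1 = 16 -> hailstone_steps(16)
16 is even -> hailstone_steps(8)
8 is even -> hailstone_steps(4)
4 is even -> hailstone_steps(2)
2 is even -> hailstone_steps(1)
Reached 1 after 15 steps
= 15


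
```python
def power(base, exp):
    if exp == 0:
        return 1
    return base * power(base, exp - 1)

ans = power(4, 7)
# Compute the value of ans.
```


power(4, 7)
= 4 * power(4, 6)
= 4 * 4 * power(4, 5)
= 4 * 4 * 4 * power(4, 4)
= 4 * 4 * 4 * 4 * power(4, 3)
= 4 * 4 * 4 * 4 * 4 * power(4, 2)
= 4 * 4 * 4 * 4 * 4 * 4 * power(4, 1)
= 4 * 4 * 4 * 4 * 4 * 4 * 4 * power(4, 0)
= 4 * 4 * 4 * 4 * 4 * 4 * 4 * 1
= 16384


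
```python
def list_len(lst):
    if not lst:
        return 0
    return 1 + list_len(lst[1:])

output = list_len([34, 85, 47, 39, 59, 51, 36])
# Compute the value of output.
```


list_len([34, 85, 47, 39, 59, 51, 36])
= 1 + list_len([85, 47, 39, 59, 51, 36])
= 1 + 1 + list_len([47, 39, 59, 51, 36])
= 1 + 1 + 1 + list_len([39, 59, 51, 36])
= 1 + 1 + 1 + 1 + list_len([59, 51, 36])
= 1 + 1 + 1 + 1 + 1 + list_len([51, 36])
= 1 + 1 + 1 + 1 + 1 + 1 + list_len([36])
= 1 + 1 + 1 + 1 + 1 + 1 + 1 + list_len([])
= 1 + 1 + 1 + 1 + 1 + 1 + 1 + 0
= 7


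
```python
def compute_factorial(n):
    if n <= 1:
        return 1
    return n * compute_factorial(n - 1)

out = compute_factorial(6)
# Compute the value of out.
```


compute_factorial(6)
= 6 * compute_factorial(5)
= 6 * 5 * compute_factorial(4)
= 6 * 5 * 4 * compute_factorial(3)
= 6 * 5 * 4 * 3 * compute_factorial(2)
= 6 * 5 * 4 * 3 * 2 * compute_factorial(1)
= 6 * 5 * 4 * 3 * 2 * 1
= 720


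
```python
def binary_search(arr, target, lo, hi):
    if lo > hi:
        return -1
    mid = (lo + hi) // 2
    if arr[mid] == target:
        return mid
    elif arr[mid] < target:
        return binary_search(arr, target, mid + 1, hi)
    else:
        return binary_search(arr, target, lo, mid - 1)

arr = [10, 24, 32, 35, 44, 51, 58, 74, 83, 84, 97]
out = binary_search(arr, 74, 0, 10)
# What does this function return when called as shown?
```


binary_search(arr, 74, 0, 10)
lo=0, hi=10, mid=5, arr[mid]=51
51 < 74, search right half
lo=6, hi=10, mid=8, arr[mid]=83
83 > 74, search left half
lo=6, hi=7, mid=6, arr[mid]=58
58 < 74, search right half
lo=7, hi=7, mid=7, arr[mid]=74
arr[7] == 74, found at index 7
= 7


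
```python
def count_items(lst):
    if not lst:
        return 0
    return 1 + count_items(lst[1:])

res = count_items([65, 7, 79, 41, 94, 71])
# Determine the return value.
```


count_items([65, 7, 79, 41, 94, 71])
= 1 + count_items([7, 79, 41, 94, 71])
= 1 + 1 + count_items([79, 41, 94, 71])
= 1 + 1 + 1 + count_items([41, 94, 71])
= 1 + 1 + 1 + 1 + count_items([94, 71])
= 1 + 1 + 1 + 1 + 1 + count_items([71])
= 1 + 1 + 1 + 1 + 1 + 1 + count_items([])
= 1 + 1 + 1 + 1 + 1 + 1 + 0
= 6


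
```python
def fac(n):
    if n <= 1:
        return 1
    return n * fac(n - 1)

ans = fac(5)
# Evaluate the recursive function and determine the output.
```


fac(5)
= 5 * fac(4)
= 5 * 4 * fac(3)
= 5 * 4 * 3 * fac(2)
= 5 * 4 * 3 * 2 * fac(1)
= 5 * 4 * 3 * 2 * 1
= 120


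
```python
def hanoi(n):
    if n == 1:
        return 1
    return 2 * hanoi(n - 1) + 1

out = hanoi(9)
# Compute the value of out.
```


hanoi(9)
= 2 * hanoi(8) + 1
= 2 * (2 * hanoi(7) + 1) + 1
= 2 * (2 * (2 * hanoi(6) + 1) + 1) + 1
= 2 * (2 * (2 * (2 * hanoi(5) + 1) + 1) + 1) + 1
= 2 * (2 * (2 * (2 * (2 * hanoi(4) + 1) + 1) + 1) + 1) + 1
= 2 * (2 * (2 * (2 * (2 * (2 * hanoi(3) + 1) + 1) + 1) + 1) + 1) + 1
= 2 * (2 * (2 * (2 * (2 * (2 * (2 * hanoi(2) + 1) + 1) + 1) + 1) + 1) + 1) + 1
= 2 * (2 * (2 * (2 * (2 * (2 * (2 * (2 * hanoi(1) + 1) + 1) + 1) + 1) + 1) + 1) + 1) + 1
Now compute bottom-up:
hanoi(1) = 1
hanoi(2) = 2 * 1 + 1 = 3
hanoi(3) = 2 * 3 + 1 = 7
hanoi(4) = 2 * 7 + 1 = 15
hanoi(5) = 2 * 15 + 1 = 31
hanoi(6) = 2 * 31 + 1 = 63
hanoi(7) = 2 * 63 + 1 = 127
hanoi(8) = 2 * 127 + 1 = 255
hanoi(9) = 2 * 255 + 1 = 511
= 511


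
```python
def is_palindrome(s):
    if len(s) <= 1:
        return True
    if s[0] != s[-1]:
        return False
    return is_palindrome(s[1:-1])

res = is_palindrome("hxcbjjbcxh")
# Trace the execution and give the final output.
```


is_palindrome("hxcbjjbcxh")
"hxcbjjbcxh": s[0]='h' == s[-1]='h' -> is_palindrome("xcbjjbcx")
"xcbjjbcx": s[0]='x' == s[-1]='x' -> is_palindrome("cbjjbc")
"cbjjbc": s[0]='c' == s[-1]='c' -> is_palindrome("bjjb")
"bjjb": s[0]='b' == s[-1]='b' -> is_palindrome("jj")
"jj": s[0]='j' == s[-1]='j' -> is_palindrome("")
"": len <= 1 -> True
= True


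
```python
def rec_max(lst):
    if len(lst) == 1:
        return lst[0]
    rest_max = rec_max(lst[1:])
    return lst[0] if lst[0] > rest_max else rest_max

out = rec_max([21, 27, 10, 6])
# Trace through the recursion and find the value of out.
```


rec_max([21, 27, 10, 6])
= compare 21 with rec_max([27, 10, 6])
= compare 27 with rec_max([10, 6])
= compare 10 with rec_max([6])
Base: rec_max([6]) = 6
compare 10 with 6: max = 10
compare 27 with 10: max = 27
compare 21 with 27: max = 27
= 27


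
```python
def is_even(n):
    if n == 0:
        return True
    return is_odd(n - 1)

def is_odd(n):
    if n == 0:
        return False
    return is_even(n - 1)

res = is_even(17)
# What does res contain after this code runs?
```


is_even(17)
= is_odd(16)
= is_even(15)
= is_odd(14)
= is_even(13)
= is_odd(12)
= is_even(11)
= is_odd(10)
= is_even(9)
= is_odd(8)
= is_even(7)
= is_odd(6)
= is_even(5)
= is_odd(4)
= is_even(3)
= is_odd(2)
= is_even(1)
= is_odd(0)
n == 0: return False
= False


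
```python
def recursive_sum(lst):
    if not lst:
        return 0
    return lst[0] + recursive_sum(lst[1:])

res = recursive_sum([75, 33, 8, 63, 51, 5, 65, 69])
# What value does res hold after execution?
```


recursive_sum([75, 33, 8, 63, 51, 5, 65, 69])
= 75 + recursive_sum([33, 8, 63, 51, 5, 65, 69])
= 75 + 33 + recursive_sum([8, 63, 51, 5, 65, 69])
= 75 + 33 + 8 + recursive_sum([63, 51, 5, 65, 69])
= 75 + 33 + 8 + 63 + recursive_sum([51, 5, 65, 69])
= 75 + 33 + 8 + 63 + 51 + recursive_sum([5, 65, 69])
= 75 + 33 + 8 + 63 + 51 + 5 + recursive_sum([65, 69])
= 75 + 33 + 8 + 63 + 51 + 5 + 65 + recursive_sum([69])
= 75 + 33 + 8 + 63 + 51 + 5 + 65 + 69 + recursive_sum([])
= 75 + 33 + 8 + 63 + 51 + 5 + 65 + 69 + 0
= 369


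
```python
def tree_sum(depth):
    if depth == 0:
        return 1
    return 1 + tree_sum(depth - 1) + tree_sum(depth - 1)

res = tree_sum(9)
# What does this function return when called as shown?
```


tree_sum(9)
= 1 + tree_sum(8) + tree_sum(8)
= 1 + 2 * tree_sum(8)
tree_sum(k) = 2^(k+1) - 1
tree_sum(0) = 1
tree_sum(1) = 3
tree_sum(2) = 7
tree_sum(3) = 15
tree_sum(4) = 31
tree_sum(9) = 2^10 - 1 = 1023


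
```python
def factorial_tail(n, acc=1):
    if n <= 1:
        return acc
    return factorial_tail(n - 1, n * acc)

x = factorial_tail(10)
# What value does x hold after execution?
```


factorial_tail(10, 1)
= factorial_tail(9, 10 * 1) = factorial_tail(9, 10)
= factorial_tail(8, 9 * 10) = factorial_tail(8, 90)
= factorial_tail(7, 8 * 90) = factorial_tail(7, 720)
= factorial_tail(6, 7 * 720) = factorial_tail(6, 5040)
= factorial_tail(5, 6 * 5040) = factorial_tail(5, 30240)
= factorial_tail(4, 5 * 30240) = factorial_tail(4, 151200)
= factorial_tail(3, 4 * 151200) = factorial_tail(3, 604800)
= factorial_tail(2, 3 * 604800) = factorial_tail(2, 1814400)
= factorial_tail(1, 2 * 1814400) = factorial_tail(1, 3628800)
n <= 1, return acc = 3628800


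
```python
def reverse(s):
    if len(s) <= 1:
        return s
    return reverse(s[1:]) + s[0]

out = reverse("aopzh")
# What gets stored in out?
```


reverse("aopzh")
= reverse("opzh") + "a"
= reverse("pzh") + "o" + "a"
= reverse("zh") + "p" + "o" + "a"
= reverse("h") + "z" + "p" + "o" + "a"
= "h" + "z" + "p" + "o" + "a"
= "hzpoa"


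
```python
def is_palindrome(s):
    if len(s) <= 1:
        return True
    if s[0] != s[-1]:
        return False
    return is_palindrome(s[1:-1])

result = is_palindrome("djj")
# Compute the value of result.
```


is_palindrome("djj")
"djj": s[0]='d' != s[-1]='j' -> False
= False


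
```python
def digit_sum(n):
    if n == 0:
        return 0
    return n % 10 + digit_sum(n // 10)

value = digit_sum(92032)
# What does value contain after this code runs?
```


digit_sum(92032)
= 2 + digit_sum(9203)
= 2 + 3 + digit_sum(920)
= 2 + 3 + 0 + digit_sum(92)
= 2 + 3 + 0 + 2 + digit_sum(9)
= 2 + 3 + 0 + 2 + 9 + digit_sum(0)
= 2 + 3 + 0 + 2 + 9 + 0
= 16


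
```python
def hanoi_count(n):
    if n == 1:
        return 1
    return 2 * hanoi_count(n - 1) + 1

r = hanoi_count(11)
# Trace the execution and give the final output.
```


hanoi_count(11)
= 2 * hanoi_count(10) + 1
= 2 * (2 * hanoi_count(9) + 1) + 1
= 2 * (2 * (2 * hanoi_count(8) + 1) + 1) + 1
= 2 * (2 * (2 * (2 * hanoi_count(7) + 1) + 1) + 1) + 1
= 2 * (2 * (2 * (2 * (2 * hanoi_count(6) + 1) + 1) + 1) + 1) + 1
= 2 * (2 * (2 * (2 * (2 * (2 * hanoi_count(5) + 1) + 1) + 1) + 1) + 1) + 1
= 2 * (2 * (2 * (2 * (2 * (2 * (2 * hanoi_count(4) + 1) + 1) + 1) + 1) + 1) + 1) + 1
= 2 * (2 * (2 * (2 * (2 * (2 * (2 * (2 * hanoi_count(3) + 1) + 1) + 1) + 1) + 1) + 1) + 1) + 1
= 2 * (2 * (2 * (2 * (2 * (2 * (2 * (2 * (2 * hanoi_count(2) + 1) + 1) + 1) + 1) + 1) + 1) + 1) + 1) + 1
= 2 * (2 * (2 * (2 * (2 * (2 * (2 * (2 * (2 * (2 * hanoi_count(1) + 1) + 1) + 1) + 1) + 1) + 1) + 1) + 1) + 1) + 1
Now compute bottom-up:
hanoi_count(1) = 1
hanoi_count(2) = 2 * 1 + 1 = 3
hanoi_count(3) = 2 * 3 + 1 = 7
hanoi_count(4) = 2 * 7 + 1 = 15
hanoi_count(5) = 2 * 15 + 1 = 31
hanoi_count(6) = 2 * 31 + 1 = 63
hanoi_count(7) = 2 * 63 + 1 = 127
hanoi_count(8) = 2 * 127 + 1 = 255
hanoi_count(9) = 2 * 255 + 1 = 511
hanoi_count(10) = 2 * 511 + 1 = 1023
hanoi_count(11) = 2 * 1023 + 1 = 2047
= 2047


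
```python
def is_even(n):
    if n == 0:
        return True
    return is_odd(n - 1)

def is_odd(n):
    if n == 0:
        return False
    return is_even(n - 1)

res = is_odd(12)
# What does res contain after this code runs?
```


is_odd(12)
= is_even(11)
= is_odd(10)
= is_even(9)
= is_odd(8)
= is_even(7)
= is_odd(6)
= is_even(5)
= is_odd(4)
= is_even(3)
= is_odd(2)
= is_even(1)
= is_odd(0)
n == 0: return False
= False


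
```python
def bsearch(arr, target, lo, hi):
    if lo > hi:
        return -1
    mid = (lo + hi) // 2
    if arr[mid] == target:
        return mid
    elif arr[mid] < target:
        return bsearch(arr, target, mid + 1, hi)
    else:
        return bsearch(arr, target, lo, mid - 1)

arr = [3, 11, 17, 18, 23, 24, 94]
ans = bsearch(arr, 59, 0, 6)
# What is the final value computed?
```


bsearch(arr, 59, 0, 6)
lo=0, hi=6, mid=3, arr[mid]=18
18 < 59, search right half
lo=4, hi=6, mid=5, arr[mid]=24
24 < 59, search right half
lo=6, hi=6, mid=6, arr[mid]=94
94 > 59, search left half
lo > hi, target not found, return -1
= -1


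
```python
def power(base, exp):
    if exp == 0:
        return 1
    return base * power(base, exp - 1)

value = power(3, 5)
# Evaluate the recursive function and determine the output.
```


power(3, 5)
= 3 * power(3, 4)
= 3 * 3 * power(3, 3)
= 3 * 3 * 3 * power(3, 2)
= 3 * 3 * 3 * 3 * power(3, 1)
= 3 * 3 * 3 * 3 * 3 * power(3, 0)
= 3 * 3 * 3 * 3 * 3 * 1
= 243


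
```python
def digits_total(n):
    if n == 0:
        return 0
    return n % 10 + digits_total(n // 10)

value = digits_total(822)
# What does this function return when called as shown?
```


digits_total(822)
= 2 + digits_total(82)
= 2 + 2 + digits_total(8)
= 2 + 2 + 8 + digits_total(0)
= 2 + 2 + 8 + 0
= 12


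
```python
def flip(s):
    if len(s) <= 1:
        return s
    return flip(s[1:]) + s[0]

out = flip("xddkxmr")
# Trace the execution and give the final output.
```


flip("xddkxmr")
= flip("ddkxmr") + "x"
= flip("dkxmr") + "d" + "x"
= flip("kxmr") + "d" + "d" + "x"
= flip("xmr") + "k" + "d" + "d" + "x"
= flip("mr") + "x" + "k" + "d" + "d" + "x"
= flip("r") + "m" + "x" + "k" + "d" + "d" + "x"
= "r" + "m" + "x" + "k" + "d" + "d" + "x"
= "rmxkddx"


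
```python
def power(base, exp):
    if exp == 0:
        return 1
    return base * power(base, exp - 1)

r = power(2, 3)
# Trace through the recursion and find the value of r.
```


power(2, 3)
= 2 * power(2, 2)
= 2 * 2 * power(2, 1)
= 2 * 2 * 2 * power(2, 0)
= 2 * 2 * 2 * 1
= 8


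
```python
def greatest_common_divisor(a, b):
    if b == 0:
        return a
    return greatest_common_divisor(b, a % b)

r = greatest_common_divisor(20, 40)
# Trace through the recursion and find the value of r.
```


greatest_common_divisor(20, 40)
= greatest_common_divisor(40, 20 % 40) = greatest_common_divisor(40, 20)
= greatest_common_divisor(20, 40 % 20) = greatest_common_divisor(20, 0)
b == 0, return a = 20


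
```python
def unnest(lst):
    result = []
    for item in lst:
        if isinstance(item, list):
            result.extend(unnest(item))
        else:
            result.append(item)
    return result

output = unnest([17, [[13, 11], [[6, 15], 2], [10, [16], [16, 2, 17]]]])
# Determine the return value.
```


unnest([17, [[13, 11], [[6, 15], 2], [10, [16], [16, 2, 17]]]])
Processing each element:
  17 is not a list -> append 17
  [[13, 11], [[6, 15], 2], [10, [16], [16, 2, 17]]] is a list -> unnest recursively -> [13, 11, 6, 15, 2, 10, 16, 16, 2, 17]
= [17, 13, 11, 6, 15, 2, 10, 16, 16, 2, 17]


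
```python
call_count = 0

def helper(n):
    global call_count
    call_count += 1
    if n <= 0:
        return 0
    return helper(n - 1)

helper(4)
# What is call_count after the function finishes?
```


helper(4) calls helper(3) calls ... calls helper(0)
Total calls: 4 + 1 (for base case) = 5


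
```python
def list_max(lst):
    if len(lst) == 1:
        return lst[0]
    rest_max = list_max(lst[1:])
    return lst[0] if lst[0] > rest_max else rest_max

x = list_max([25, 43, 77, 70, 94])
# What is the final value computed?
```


list_max([25, 43, 77, 70, 94])
= compare 25 with list_max([43, 77, 70, 94])
= compare 43 with list_max([77, 70, 94])
= compare 77 with list_max([70, 94])
= compare 70 with list_max([94])
Base: list_max([94]) = 94
compare 70 with 94: max = 94
compare 77 with 94: max = 94
compare 43 with 94: max = 94
compare 25 with 94: max = 94
= 94


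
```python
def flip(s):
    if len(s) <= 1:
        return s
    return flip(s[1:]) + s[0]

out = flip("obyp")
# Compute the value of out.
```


flip("obyp")
= flip("byp") + "o"
= flip("yp") + "b" + "o"
= flip("p") + "y" + "b" + "o"
= "p" + "y" + "b" + "o"
= "pybo"


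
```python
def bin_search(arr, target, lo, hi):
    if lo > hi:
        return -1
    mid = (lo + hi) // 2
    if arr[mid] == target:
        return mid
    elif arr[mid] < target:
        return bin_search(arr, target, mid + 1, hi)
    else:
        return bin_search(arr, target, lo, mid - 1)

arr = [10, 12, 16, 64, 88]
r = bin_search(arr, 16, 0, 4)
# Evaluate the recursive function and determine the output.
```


bin_search(arr, 16, 0, 4)
lo=0, hi=4, mid=2, arr[mid]=16
arr[2] == 16, found at index 2
= 2


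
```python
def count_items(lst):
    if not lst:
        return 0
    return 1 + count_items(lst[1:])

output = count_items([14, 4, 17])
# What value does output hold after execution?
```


count_items([14, 4, 17])
= 1 + count_items([4, 17])
= 1 + 1 + count_items([17])
= 1 + 1 + 1 + count_items([])
= 1 + 1 + 1 + 0
= 3


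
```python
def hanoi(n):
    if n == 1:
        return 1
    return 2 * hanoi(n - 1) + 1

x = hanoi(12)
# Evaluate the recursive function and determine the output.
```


hanoi(12)
= 2 * hanoi(11) + 1
= 2 * (2 * hanoi(10) + 1) + 1
= 2 * (2 * (2 * hanoi(9) + 1) + 1) + 1
= 2 * (2 * (2 * (2 * hanoi(8) + 1) + 1) + 1) + 1
= 2 * (2 * (2 * (2 * (2 * hanoi(7) + 1) + 1) + 1) + 1) + 1
= 2 * (2 * (2 * (2 * (2 * (2 * hanoi(6) + 1) + 1) + 1) + 1) + 1) + 1
= 2 * (2 * (2 * (2 * (2 * (2 * (2 * hanoi(5) + 1) + 1) + 1) + 1) + 1) + 1) + 1
= 2 * (2 * (2 * (2 * (2 * (2 * (2 * (2 * hanoi(4) + 1) + 1) + 1) + 1) + 1) + 1) + 1) + 1
= 2 * (2 * (2 * (2 * (2 * (2 * (2 * (2 * (2 * hanoi(3) + 1) + 1) + 1) + 1) + 1) + 1) + 1) + 1) + 1
= 2 * (2 * (2 * (2 * (2 * (2 * (2 * (2 * (2 * (2 * hanoi(2) + 1) + 1) + 1) + 1) + 1) + 1) + 1) + 1) + 1) + 1
= 2 * (2 * (2 * (2 * (2 * (2 * (2 * (2 * (2 * (2 * (2 * hanoi(1) + 1) + 1) + 1) + 1) + 1) + 1) + 1) + 1) + 1) + 1) + 1
Now compute bottom-up:
hanoi(1) = 1
hanoi(2) = 2 * 1 + 1 = 3
hanoi(3) = 2 * 3 + 1 = 7
hanoi(4) = 2 * 7 + 1 = 15
hanoi(5) = 2 * 15 + 1 = 31
hanoi(6) = 2 * 31 + 1 = 63
hanoi(7) = 2 * 63 + 1 = 127
hanoi(8) = 2 * 127 + 1 = 255
hanoi(9) = 2 * 255 + 1 = 511
hanoi(10) = 2 * 511 + 1 = 1023
hanoi(11) = 2 * 1023 + 1 = 2047
hanoi(12) = 2 * 2047 + 1 = 4095
= 4095


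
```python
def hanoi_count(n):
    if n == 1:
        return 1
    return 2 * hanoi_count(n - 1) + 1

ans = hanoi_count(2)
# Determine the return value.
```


hanoi_count(2)
= 2 * hanoi_count(1) + 1
Now compute bottom-up:
hanoi_count(1) = 1
hanoi_count(2) = 2 * 1 + 1 = 3
= 3


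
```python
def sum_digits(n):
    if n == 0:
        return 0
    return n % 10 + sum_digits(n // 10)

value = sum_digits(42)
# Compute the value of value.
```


sum_digits(42)
= 2 + sum_digits(4)
= 2 + 4 + sum_digits(0)
= 2 + 4 + 0
= 6


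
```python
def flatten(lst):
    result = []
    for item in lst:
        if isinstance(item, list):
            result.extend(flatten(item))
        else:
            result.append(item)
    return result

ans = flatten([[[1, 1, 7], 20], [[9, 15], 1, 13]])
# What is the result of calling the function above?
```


flatten([[[1, 1, 7], 20], [[9, 15], 1, 13]])
Processing each element:
  [[1, 1, 7], 20] is a list -> flatten recursively -> [1, 1, 7, 20]
  [[9, 15], 1, 13] is a list -> flatten recursively -> [9, 15, 1, 13]
= [1, 1, 7, 20, 9, 15, 1, 13]


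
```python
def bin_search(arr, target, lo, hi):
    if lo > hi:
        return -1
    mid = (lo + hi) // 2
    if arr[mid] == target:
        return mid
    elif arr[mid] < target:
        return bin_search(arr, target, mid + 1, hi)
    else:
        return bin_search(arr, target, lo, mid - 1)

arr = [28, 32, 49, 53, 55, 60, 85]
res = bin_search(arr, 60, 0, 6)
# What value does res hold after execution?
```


bin_search(arr, 60, 0, 6)
lo=0, hi=6, mid=3, arr[mid]=53
53 < 60, search right half
lo=4, hi=6, mid=5, arr[mid]=60
arr[5] == 60, found at index 5
= 5


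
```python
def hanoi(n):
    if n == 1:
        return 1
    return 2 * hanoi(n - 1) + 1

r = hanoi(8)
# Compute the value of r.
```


hanoi(8)
= 2 * hanoi(7) + 1
= 2 * (2 * hanoi(6) + 1) + 1
= 2 * (2 * (2 * hanoi(5) + 1) + 1) + 1
= 2 * (2 * (2 * (2 * hanoi(4) + 1) + 1) + 1) + 1
= 2 * (2 * (2 * (2 * (2 * hanoi(3) + 1) + 1) + 1) + 1) + 1
= 2 * (2 * (2 * (2 * (2 * (2 * hanoi(2) + 1) + 1) + 1) + 1) + 1) + 1
= 2 * (2 * (2 * (2 * (2 * (2 * (2 * hanoi(1) + 1) + 1) + 1) + 1) + 1) + 1) + 1
Now compute bottom-up:
hanoi(1) = 1
hanoi(2) = 2 * 1 + 1 = 3
hanoi(3) = 2 * 3 + 1 = 7
hanoi(4) = 2 * 7 + 1 = 15
hanoi(5) = 2 * 15 + 1 = 31
hanoi(6) = 2 * 31 + 1 = 63
hanoi(7) = 2 * 63 + 1 = 127
hanoi(8) = 2 * 127 + 1 = 255
= 255


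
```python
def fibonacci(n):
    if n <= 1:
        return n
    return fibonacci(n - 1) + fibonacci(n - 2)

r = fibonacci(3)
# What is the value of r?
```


fibonacci(3)
= fibonacci(2) + fibonacci(1)
Computing bottom-up: fibonacci(0)=0, fibonacci(1)=1, fibonacci(2)=1, fibonacci(3)=2
= 2


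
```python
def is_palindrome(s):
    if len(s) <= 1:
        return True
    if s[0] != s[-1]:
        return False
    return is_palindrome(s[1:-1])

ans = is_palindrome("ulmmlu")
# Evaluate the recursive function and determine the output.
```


is_palindrome("ulmmlu")
"ulmmlu": s[0]='u' == s[-1]='u' -> is_palindrome("lmml")
"lmml": s[0]='l' == s[-1]='l' -> is_palindrome("mm")
"mm": s[0]='m' == s[-1]='m' -> is_palindrome("")
"": len <= 1 -> True
= True


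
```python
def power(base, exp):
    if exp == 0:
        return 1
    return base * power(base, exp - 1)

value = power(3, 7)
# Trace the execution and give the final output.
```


power(3, 7)
= 3 * power(3, 6)
= 3 * 3 * power(3, 5)
= 3 * 3 * 3 * power(3, 4)
= 3 * 3 * 3 * 3 * power(3, 3)
= 3 * 3 * 3 * 3 * 3 * power(3, 2)
= 3 * 3 * 3 * 3 * 3 * 3 * power(3, 1)
= 3 * 3 * 3 * 3 * 3 * 3 * 3 * power(3, 0)
= 3 * 3 * 3 * 3 * 3 * 3 * 3 * 1
= 2187


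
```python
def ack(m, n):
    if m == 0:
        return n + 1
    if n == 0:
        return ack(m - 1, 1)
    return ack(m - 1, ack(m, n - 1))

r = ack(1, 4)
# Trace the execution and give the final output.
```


ack(1, 4)
= ack(0, ack(1, 3))
First compute ack(1, 3) = 5
= ack(0, 5)
= 6


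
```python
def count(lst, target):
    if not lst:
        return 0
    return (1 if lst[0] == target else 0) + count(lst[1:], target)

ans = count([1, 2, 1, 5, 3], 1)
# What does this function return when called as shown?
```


count([1, 2, 1, 5, 3], 1)
lst[0]=1 == 1: 1 + count([2, 1, 5, 3], 1)
lst[0]=2 != 1: 0 + count([1, 5, 3], 1)
lst[0]=1 == 1: 1 + count([5, 3], 1)
lst[0]=5 != 1: 0 + count([3], 1)
lst[0]=3 != 1: 0 + count([], 1)
= 2


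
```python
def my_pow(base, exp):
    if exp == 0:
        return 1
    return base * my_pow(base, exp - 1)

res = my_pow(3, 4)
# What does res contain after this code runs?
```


my_pow(3, 4)
= 3 * my_pow(3, 3)
= 3 * 3 * my_pow(3, 2)
= 3 * 3 * 3 * my_pow(3, 1)
= 3 * 3 * 3 * 3 * my_pow(3, 0)
= 3 * 3 * 3 * 3 * 1
= 81


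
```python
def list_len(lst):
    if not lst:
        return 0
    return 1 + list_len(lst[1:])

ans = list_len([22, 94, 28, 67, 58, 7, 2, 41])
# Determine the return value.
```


list_len([22, 94, 28, 67, 58, 7, 2, 41])
= 1 + list_len([94, 28, 67, 58, 7, 2, 41])
= 1 + 1 + list_len([28, 67, 58, 7, 2, 41])
= 1 + 1 + 1 + list_len([67, 58, 7, 2, 41])
= 1 + 1 + 1 + 1 + list_len([58, 7, 2, 41])
= 1 + 1 + 1 + 1 + 1 + list_len([7, 2, 41])
= 1 + 1 + 1 + 1 + 1 + 1 + list_len([2, 41])
= 1 + 1 + 1 + 1 + 1 + 1 + 1 + list_len([41])
= 1 + 1 + 1 + 1 + 1 + 1 + 1 + 1 + list_len([])
= 1 + 1 + 1 + 1 + 1 + 1 + 1 + 1 + 0
= 8


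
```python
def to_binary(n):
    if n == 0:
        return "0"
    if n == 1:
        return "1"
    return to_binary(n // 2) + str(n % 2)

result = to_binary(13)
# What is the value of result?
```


to_binary(13)
= to_binary(6) + "1"
= to_binary(3) + "0" + "1"
= to_binary(1) + "1" + "0" + "1"
= "1" + "1" + "0" + "1"
= "1101"


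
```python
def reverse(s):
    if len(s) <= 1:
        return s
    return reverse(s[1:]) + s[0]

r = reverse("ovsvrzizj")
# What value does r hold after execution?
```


reverse("ovsvrzizj")
= reverse("vsvrzizj") + "o"
= reverse("svrzizj") + "v" + "o"
= reverse("vrzizj") + "s" + "v" + "o"
= reverse("rzizj") + "v" + "s" + "v" + "o"
= reverse("zizj") + "r" + "v" + "s" + "v" + "o"
= reverse("izj") + "z" + "r" + "v" + "s" + "v" + "o"
= reverse("zj") + "i" + "z" + "r" + "v" + "s" + "v" + "o"
= reverse("j") + "z" + "i" + "z" + "r" + "v" + "s" + "v" + "o"
= "j" + "z" + "i" + "z" + "r" + "v" + "s" + "v" + "o"
= "jzizrvsvo"


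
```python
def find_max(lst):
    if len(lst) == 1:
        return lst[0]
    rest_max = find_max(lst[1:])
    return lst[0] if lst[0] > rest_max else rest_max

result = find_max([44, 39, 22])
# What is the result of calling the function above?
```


find_max([44, 39, 22])
= compare 44 with find_max([39, 22])
= compare 39 with find_max([22])
Base: find_max([22]) = 22
compare 39 with 22: max = 39
compare 44 with 39: max = 44
= 44


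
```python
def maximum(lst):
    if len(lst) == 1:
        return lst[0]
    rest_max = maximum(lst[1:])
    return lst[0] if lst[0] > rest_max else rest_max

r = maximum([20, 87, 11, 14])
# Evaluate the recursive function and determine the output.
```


maximum([20, 87, 11, 14])
= compare 20 with maximum([87, 11, 14])
= compare 87 with maximum([11, 14])
= compare 11 with maximum([14])
Base: maximum([14]) = 14
compare 11 with 14: max = 14
compare 87 with 14: max = 87
compare 20 with 87: max = 87
= 87


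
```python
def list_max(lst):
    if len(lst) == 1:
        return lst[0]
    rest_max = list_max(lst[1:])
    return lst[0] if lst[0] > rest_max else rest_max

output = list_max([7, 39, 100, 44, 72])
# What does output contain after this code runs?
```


list_max([7, 39, 100, 44, 72])
= compare 7 with list_max([39, 100, 44, 72])
= compare 39 with list_max([100, 44, 72])
= compare 100 with list_max([44, 72])
= compare 44 with list_max([72])
Base: list_max([72]) = 72
compare 44 with 72: max = 72
compare 100 with 72: max = 100
compare 39 with 100: max = 100
compare 7 with 100: max = 100
= 100


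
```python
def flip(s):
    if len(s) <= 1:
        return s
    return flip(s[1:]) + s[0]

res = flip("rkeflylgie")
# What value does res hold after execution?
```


flip("rkeflylgie")
= flip("keflylgie") + "r"
= flip("eflylgie") + "k" + "r"
= flip("flylgie") + "e" + "k" + "r"
= flip("lylgie") + "f" + "e" + "k" + "r"
= flip("ylgie") + "l" + "f" + "e" + "k" + "r"
= flip("lgie") + "y" + "l" + "f" + "e" + "k" + "r"
= flip("gie") + "l" + "y" + "l" + "f" + "e" + "k" + "r"
= flip("ie") + "g" + "l" + "y" + "l" + "f" + "e" + "k" + "r"
= flip("e") + "i" + "g" + "l" + "y" + "l" + "f" + "e" + "k" + "r"
= "e" + "i" + "g" + "l" + "y" + "l" + "f" + "e" + "k" + "r"
= "eiglylfekr"


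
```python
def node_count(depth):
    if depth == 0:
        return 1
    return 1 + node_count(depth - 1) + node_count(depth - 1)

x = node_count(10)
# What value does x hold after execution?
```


node_count(10)
= 1 + node_count(9) + node_count(9)
= 1 + 2 * node_count(9)
node_count(k) = 2^(k+1) - 1
node_count(0) = 1
node_count(1) = 3
node_count(2) = 7
node_count(3) = 15
node_count(4) = 31
node_count(10) = 2^11 - 1 = 2047


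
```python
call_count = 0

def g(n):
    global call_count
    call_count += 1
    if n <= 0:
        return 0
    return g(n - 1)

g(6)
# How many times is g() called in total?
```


g(6) calls g(5) calls ... calls g(0)
Total calls: 6 + 1 (for base case) = 7


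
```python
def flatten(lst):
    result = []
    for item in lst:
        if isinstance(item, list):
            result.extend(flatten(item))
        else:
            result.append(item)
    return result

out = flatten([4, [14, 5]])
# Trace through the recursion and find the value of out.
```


flatten([4, [14, 5]])
Processing each element:
  4 is not a list -> append 4
  [14, 5] is a list -> flatten recursively -> [14, 5]
= [4, 14, 5]


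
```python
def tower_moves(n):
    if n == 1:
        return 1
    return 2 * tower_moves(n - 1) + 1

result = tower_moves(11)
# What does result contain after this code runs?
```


tower_moves(11)
= 2 * tower_moves(10) + 1
= 2 * (2 * tower_moves(9) + 1) + 1
= 2 * (2 * (2 * tower_moves(8) + 1) + 1) + 1
= 2 * (2 * (2 * (2 * tower_moves(7) + 1) + 1) + 1) + 1
= 2 * (2 * (2 * (2 * (2 * tower_moves(6) + 1) + 1) + 1) + 1) + 1
= 2 * (2 * (2 * (2 * (2 * (2 * tower_moves(5) + 1) + 1) + 1) + 1) + 1) + 1
= 2 * (2 * (2 * (2 * (2 * (2 * (2 * tower_moves(4) + 1) + 1) + 1) + 1) + 1) + 1) + 1
= 2 * (2 * (2 * (2 * (2 * (2 * (2 * (2 * tower_moves(3) + 1) + 1) + 1) + 1) + 1) + 1) + 1) + 1
= 2 * (2 * (2 * (2 * (2 * (2 * (2 * (2 * (2 * tower_moves(2) + 1) + 1) + 1) + 1) + 1) + 1) + 1) + 1) + 1
= 2 * (2 * (2 * (2 * (2 * (2 * (2 * (2 * (2 * (2 * tower_moves(1) + 1) + 1) + 1) + 1) + 1) + 1) + 1) + 1) + 1) + 1
Now compute bottom-up:
tower_moves(1) = 1
tower_moves(2) = 2 * 1 + 1 = 3
tower_moves(3) = 2 * 3 + 1 = 7
tower_moves(4) = 2 * 7 + 1 = 15
tower_moves(5) = 2 * 15 + 1 = 31
tower_moves(6) = 2 * 31 + 1 = 63
tower_moves(7) = 2 * 63 + 1 = 127
tower_moves(8) = 2 * 127 + 1 = 255
tower_moves(9) = 2 * 255 + 1 = 511
tower_moves(10) = 2 * 511 + 1 = 1023
tower_moves(11) = 2 * 1023 + 1 = 2047
= 2047


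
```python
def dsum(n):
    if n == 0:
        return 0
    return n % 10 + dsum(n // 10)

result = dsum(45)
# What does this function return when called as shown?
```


dsum(45)
= 5 + dsum(4)
= 5 + 4 + dsum(0)
= 5 + 4 + 0
= 9


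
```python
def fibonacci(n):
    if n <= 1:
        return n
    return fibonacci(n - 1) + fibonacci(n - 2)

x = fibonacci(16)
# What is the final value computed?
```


fibonacci(16)
= fibonacci(15) + fibonacci(14)
= (fibonacci(14) + fibonacci(13)) + fibonacci(14)
Computing bottom-up: fibonacci(0)=0, fibonacci(1)=1, fibonacci(2)=1, fibonacci(3)=2, fibonacci(4)=3, fibonacci(5)=5, fibonacci(6)=8, fibonacci(7)=13, fibonacci(8)=21, fibonacci(9)=34, fibonacci(10)=55, fibonacci(11)=89, fibonacci(12)=144, fibonacci(13)=233, fibonacci(14)=377, fibonacci(15)=610, fibonacci(16)=987
= 987


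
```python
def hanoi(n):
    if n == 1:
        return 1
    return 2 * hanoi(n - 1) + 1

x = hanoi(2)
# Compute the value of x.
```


hanoi(2)
= 2 * hanoi(1) + 1
Now compute bottom-up:
hanoi(1) = 1
hanoi(2) = 2 * 1 + 1 = 3
= 3


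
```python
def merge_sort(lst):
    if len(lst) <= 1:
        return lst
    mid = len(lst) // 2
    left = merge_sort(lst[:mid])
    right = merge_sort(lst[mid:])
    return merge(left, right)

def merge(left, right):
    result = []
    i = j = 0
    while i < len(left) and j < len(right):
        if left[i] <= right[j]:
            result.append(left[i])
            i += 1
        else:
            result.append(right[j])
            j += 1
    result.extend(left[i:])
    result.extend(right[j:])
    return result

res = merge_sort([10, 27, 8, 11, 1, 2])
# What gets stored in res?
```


merge_sort([10, 27, 8, 11, 1, 2])
Split into [10, 27, 8] and [11, 1, 2]
Left sorted: [8, 10, 27]
Right sorted: [1, 2, 11]
Merge [8, 10, 27] and [1, 2, 11]
= [1, 2, 8, 10, 11, 27]


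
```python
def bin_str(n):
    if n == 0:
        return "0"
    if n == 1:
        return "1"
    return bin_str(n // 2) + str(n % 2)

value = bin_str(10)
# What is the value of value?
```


bin_str(10)
= bin_str(5) + "0"
= bin_str(2) + "1" + "0"
= bin_str(1) + "0" + "1" + "0"
= "1" + "0" + "1" + "0"
= "1010"


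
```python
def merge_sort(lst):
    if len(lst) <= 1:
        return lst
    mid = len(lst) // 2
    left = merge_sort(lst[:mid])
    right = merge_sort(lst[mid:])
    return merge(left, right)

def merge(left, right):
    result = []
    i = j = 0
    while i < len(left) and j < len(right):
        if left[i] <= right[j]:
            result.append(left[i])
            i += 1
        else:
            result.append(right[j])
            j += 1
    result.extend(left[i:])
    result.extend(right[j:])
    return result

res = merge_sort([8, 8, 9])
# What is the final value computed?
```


merge_sort([8, 8, 9])
Split into [8] and [8, 9]
Left sorted: [8]
Right sorted: [8, 9]
Merge [8] and [8, 9]
= [8, 8, 9]


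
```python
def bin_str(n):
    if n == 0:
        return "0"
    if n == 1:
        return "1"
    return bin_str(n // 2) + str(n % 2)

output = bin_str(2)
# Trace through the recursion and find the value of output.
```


bin_str(2)
= bin_str(1) + "0"
= "1" + "0"
= "10"


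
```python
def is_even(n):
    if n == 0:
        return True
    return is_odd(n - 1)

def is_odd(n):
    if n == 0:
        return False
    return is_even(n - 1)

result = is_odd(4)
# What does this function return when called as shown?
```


is_odd(4)
= is_even(3)
= is_odd(2)
= is_even(1)
= is_odd(0)
n == 0: return False
= False


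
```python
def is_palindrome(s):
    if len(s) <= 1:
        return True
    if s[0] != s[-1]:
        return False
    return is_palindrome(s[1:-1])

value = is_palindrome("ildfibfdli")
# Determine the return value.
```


is_palindrome("ildfibfdli")
"ildfibfdli": s[0]='i' == s[-1]='i' -> is_palindrome("ldfibfdl")
"ldfibfdl": s[0]='l' == s[-1]='l' -> is_palindrome("dfibfd")
"dfibfd": s[0]='d' == s[-1]='d' -> is_palindrome("fibf")
"fibf": s[0]='f' == s[-1]='f' -> is_palindrome("ib")
"ib": s[0]='i' != s[-1]='b' -> False
= False


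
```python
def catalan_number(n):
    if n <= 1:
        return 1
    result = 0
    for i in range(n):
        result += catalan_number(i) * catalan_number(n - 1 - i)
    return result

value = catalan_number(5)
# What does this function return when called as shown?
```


catalan_number(5)
= sum of catalan_number(i) * catalan_number(5-1-i) for i in 0..4
First compute sub-values bottom-up:
  catalan_number(0) = 1, catalan_number(1) = 1
  catalan_number(2) = 1*1 + 1*1 = 2
  catalan_number(3) = 1*2 + 1*1 + 2*1 = 5
  catalan_number(4) = 1*5 + 1*2 + 2*1 + 5*1 = 14
Now catalan_number(5):
  catalan_number(0)*catalan_number(4) = 1*14 = 14
  catalan_number(1)*catalan_number(3) = 1*5 = 5
  catalan_number(2)*catalan_number(2) = 2*2 = 4
  catalan_number(3)*catalan_number(1) = 5*1 = 5
  catalan_number(4)*catalan_number(0) = 14*1 = 14
= 14 + 5 + 4 + 5 + 14
= 42


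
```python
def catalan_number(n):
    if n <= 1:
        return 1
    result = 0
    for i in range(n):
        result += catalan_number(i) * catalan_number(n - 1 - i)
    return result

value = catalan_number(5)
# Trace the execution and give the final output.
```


catalan_number(5)
= sum of catalan_number(i) * catalan_number(5-1-i) for i in 0..4
First compute sub-values bottom-up:
  catalan_number(0) = 1, catalan_number(1) = 1
  catalan_number(2) = 1*1 + 1*1 = 2
  catalan_number(3) = 1*2 + 1*1 + 2*1 = 5
  catalan_number(4) = 1*5 + 1*2 + 2*1 + 5*1 = 14
Now catalan_number(5):
  catalan_number(0)*catalan_number(4) = 1*14 = 14
  catalan_number(1)*catalan_number(3) = 1*5 = 5
  catalan_number(2)*catalan_number(2) = 2*2 = 4
  catalan_number(3)*catalan_number(1) = 5*1 = 5
  catalan_number(4)*catalan_number(0) = 14*1 = 14
= 14 + 5 + 4 + 5 + 14
= 42
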